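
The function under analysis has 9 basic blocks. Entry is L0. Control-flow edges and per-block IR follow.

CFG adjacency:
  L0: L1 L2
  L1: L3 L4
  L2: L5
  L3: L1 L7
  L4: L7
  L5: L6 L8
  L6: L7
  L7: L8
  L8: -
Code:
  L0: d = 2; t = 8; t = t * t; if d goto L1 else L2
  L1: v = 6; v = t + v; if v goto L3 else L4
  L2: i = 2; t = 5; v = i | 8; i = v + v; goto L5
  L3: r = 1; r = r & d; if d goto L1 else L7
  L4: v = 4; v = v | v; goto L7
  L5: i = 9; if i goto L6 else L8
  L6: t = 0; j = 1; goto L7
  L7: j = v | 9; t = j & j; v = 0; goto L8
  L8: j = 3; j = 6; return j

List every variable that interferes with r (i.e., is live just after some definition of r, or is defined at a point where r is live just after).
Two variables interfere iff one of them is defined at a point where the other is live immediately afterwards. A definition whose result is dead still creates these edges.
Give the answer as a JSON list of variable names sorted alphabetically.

Per-block:
  L0: def={d,t} ue=∅
  L1: def={v} ue={t}
  L2: def={i,t,v} ue=∅
  L3: def={r} ue={d}
  L4: def={v} ue=∅
  L5: def={i} ue=∅
  L6: def={j,t} ue=∅
  L7: def={j,t,v} ue={v}
  L8: def={j} ue=∅

Liveness:
  L0 li=∅ lo={d,t}
  L1 li={d,t} lo={d,t,v}
  L2 li=∅ lo={v}
  L3 li={d,t,v} lo={d,t,v}
  L4 li=∅ lo={v}
  L5 li={v} lo={v}
  L6 li={v} lo={v}
  L7 li={v} lo=∅
  L8 li=∅ lo=∅

Interference:
  d — {r,t,v}
  i — {t,v}
  j — {v}
  r — {d,t,v}
  t — {d,i,r,v}
  v — {d,i,j,r,t}

N(r) = ["d", "t", "v"]

Answer: ["d", "t", "v"]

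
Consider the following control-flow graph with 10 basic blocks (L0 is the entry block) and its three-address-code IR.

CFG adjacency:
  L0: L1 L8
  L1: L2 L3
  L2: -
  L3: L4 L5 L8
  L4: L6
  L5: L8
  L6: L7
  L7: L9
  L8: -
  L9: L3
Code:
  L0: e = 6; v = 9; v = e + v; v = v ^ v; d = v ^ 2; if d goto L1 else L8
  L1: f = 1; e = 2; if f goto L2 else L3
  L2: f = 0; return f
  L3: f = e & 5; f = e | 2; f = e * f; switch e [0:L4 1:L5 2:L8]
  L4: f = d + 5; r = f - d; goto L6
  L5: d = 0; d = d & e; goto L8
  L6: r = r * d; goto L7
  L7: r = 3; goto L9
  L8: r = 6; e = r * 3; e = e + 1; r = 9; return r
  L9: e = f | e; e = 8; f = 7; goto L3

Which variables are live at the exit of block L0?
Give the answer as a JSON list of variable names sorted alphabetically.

def/use:
  L0 def {d,e,v} use ∅
  L1 def {e,f} use ∅
  L2 def {f} use ∅
  L3 def {f} use {e}
  L4 def {f,r} use {d}
  L5 def {d} use {e}
  L6 def {r} use {d,r}
  L7 def {r} use ∅
  L8 def {e,r} use ∅
  L9 def {e,f} use {e,f}

Live sets:
  L0 li=∅ lo={d}
  L1 li={d} lo={d,e}
  L2 li=∅ lo=∅
  L3 li={d,e} lo={d,e}
  L4 li={d,e} lo={d,e,f,r}
  L5 li={e} lo=∅
  L6 li={d,e,f,r} lo={d,e,f}
  L7 li={d,e,f} lo={d,e,f}
  L8 li=∅ lo=∅
  L9 li={d,e,f} lo={d,e}

live-out(L0) = ["d"]

Answer: ["d"]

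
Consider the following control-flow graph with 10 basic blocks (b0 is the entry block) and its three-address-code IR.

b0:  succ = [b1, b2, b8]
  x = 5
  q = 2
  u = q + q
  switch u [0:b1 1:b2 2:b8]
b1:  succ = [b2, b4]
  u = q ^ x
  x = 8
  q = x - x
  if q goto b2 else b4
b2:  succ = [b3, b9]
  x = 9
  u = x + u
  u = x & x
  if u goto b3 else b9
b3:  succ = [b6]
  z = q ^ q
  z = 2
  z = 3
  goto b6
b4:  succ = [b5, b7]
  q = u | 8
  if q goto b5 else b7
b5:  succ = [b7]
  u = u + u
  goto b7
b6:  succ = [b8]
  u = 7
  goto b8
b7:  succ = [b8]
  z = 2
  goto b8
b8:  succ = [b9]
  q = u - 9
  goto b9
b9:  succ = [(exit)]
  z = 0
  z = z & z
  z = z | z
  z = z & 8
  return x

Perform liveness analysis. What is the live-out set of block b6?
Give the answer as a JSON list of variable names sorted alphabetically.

Block summaries:
  b0: {q,u,x} / ∅
  b1: {q,u,x} / {q,x}
  b2: {u,x} / {u}
  b3: {z} / {q}
  b4: {q} / {u}
  b5: {u} / {u}
  b6: {u} / ∅
  b7: {z} / ∅
  b8: {q} / {u}
  b9: {z} / {x}

Live sets:
  b0: in=∅ out={q,u,x}
  b1: in={q,x} out={q,u,x}
  b2: in={q,u} out={q,x}
  b3: in={q,x} out={x}
  b4: in={u,x} out={u,x}
  b5: in={u,x} out={u,x}
  b6: in={x} out={u,x}
  b7: in={u,x} out={u,x}
  b8: in={u,x} out={x}
  b9: in={x} out=∅

live-out(b6) = ["u", "x"]

Answer: ["u", "x"]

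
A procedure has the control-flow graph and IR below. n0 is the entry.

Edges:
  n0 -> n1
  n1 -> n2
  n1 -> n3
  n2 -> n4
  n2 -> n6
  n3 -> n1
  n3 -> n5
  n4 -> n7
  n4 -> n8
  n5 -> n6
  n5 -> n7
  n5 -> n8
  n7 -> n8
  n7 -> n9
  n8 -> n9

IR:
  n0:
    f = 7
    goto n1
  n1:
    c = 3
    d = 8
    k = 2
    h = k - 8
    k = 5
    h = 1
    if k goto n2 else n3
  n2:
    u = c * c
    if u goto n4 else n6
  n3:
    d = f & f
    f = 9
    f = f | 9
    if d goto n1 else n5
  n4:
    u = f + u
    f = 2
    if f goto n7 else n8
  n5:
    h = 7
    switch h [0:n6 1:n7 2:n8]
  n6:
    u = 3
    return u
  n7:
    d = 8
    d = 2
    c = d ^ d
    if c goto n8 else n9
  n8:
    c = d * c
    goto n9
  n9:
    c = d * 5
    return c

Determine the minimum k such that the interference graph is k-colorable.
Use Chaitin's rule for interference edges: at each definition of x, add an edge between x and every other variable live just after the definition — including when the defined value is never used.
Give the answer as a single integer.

Answer: 5

Derivation:
def/use:
  n0: {f} / ∅
  n1: {c,d,h,k} / ∅
  n2: {u} / {c}
  n3: {d,f} / {f}
  n4: {f,u} / {f,u}
  n5: {h} / ∅
  n6: {u} / ∅
  n7: {c,d} / ∅
  n8: {c} / {c,d}
  n9: {c} / {d}

Live sets:
  n0: in=∅ out={f}
  n1: in={f} out={c,d,f}
  n2: in={c,d,f} out={c,d,f,u}
  n3: in={c,f} out={c,d,f}
  n4: in={c,d,f,u} out={c,d}
  n5: in={c,d} out={c,d}
  n6: in=∅ out=∅
  n7: in=∅ out={c,d}
  n8: in={c,d} out={d}
  n9: in={d} out=∅

Conflict graph:
  c↔{d,f,h,k,u}
  d↔{c,f,h,k,u}
  f↔{c,d,h,k,u}
  h↔{c,d,f,k}
  k↔{c,d,f,h}
  u↔{c,d,f}

Registers:
  lower bound: {c,d,f,h,k} mutually conflict ⇒ χ ≥ 5
  assign c→R0 d→R1 f→R2 h→R3 k→R4 u→R3 — no edge inside a register ⇒ χ ≤ 5
  χ = 5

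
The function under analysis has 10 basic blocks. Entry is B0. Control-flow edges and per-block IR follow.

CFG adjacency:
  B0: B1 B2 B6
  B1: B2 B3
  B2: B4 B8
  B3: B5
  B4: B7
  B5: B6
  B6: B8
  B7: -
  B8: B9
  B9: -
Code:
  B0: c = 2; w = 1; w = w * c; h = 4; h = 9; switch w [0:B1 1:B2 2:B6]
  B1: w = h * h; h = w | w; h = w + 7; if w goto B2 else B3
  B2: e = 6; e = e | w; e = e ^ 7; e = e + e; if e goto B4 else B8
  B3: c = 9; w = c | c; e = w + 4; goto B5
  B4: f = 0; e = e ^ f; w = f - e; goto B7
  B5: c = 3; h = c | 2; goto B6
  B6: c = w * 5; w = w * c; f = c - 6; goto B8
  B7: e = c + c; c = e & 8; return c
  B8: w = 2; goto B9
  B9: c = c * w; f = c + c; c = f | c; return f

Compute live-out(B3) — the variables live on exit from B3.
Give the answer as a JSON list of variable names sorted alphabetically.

Block summaries:
  B0: def={c,h,w} ue=∅
  B1: def={h,w} ue={h}
  B2: def={e} ue={w}
  B3: def={c,e,w} ue=∅
  B4: def={e,f,w} ue={e}
  B5: def={c,h} ue=∅
  B6: def={c,f,w} ue={w}
  B7: def={c,e} ue={c}
  B8: def={w} ue=∅
  B9: def={c,f} ue={c,w}

Live sets:
  B0 li=∅ lo={c,h,w}
  B1 li={c,h} lo={c,w}
  B2 li={c,w} lo={c,e}
  B3 li=∅ lo={w}
  B4 li={c,e} lo={c}
  B5 li={w} lo={w}
  B6 li={w} lo={c}
  B7 li={c} lo=∅
  B8 li={c} lo={c,w}
  B9 li={c,w} lo=∅

live-out(B3) = ["w"]

Answer: ["w"]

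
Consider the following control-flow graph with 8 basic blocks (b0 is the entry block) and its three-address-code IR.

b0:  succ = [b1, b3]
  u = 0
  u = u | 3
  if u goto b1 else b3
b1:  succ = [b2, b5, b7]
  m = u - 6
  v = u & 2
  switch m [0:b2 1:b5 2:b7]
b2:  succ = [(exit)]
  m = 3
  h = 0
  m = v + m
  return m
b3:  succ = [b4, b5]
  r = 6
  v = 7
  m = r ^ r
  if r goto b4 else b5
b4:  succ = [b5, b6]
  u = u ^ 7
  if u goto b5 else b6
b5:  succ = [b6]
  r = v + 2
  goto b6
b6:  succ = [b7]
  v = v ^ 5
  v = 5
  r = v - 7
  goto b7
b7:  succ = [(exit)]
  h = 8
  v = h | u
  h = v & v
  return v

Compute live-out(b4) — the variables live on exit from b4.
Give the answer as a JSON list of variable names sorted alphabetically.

Block summaries:
  b0: {u} / ∅
  b1: {m,v} / {u}
  b2: {h,m} / {v}
  b3: {m,r,v} / ∅
  b4: {u} / {u}
  b5: {r} / {v}
  b6: {r,v} / {v}
  b7: {h,v} / {u}

Liveness:
  live b0: ∅→{u}
  live b1: {u}→{u,v}
  live b2: {v}→∅
  live b3: {u}→{u,v}
  live b4: {u,v}→{u,v}
  live b5: {u,v}→{u,v}
  live b6: {u,v}→{u}
  live b7: {u}→∅

live-out(b4) = ["u", "v"]

Answer: ["u", "v"]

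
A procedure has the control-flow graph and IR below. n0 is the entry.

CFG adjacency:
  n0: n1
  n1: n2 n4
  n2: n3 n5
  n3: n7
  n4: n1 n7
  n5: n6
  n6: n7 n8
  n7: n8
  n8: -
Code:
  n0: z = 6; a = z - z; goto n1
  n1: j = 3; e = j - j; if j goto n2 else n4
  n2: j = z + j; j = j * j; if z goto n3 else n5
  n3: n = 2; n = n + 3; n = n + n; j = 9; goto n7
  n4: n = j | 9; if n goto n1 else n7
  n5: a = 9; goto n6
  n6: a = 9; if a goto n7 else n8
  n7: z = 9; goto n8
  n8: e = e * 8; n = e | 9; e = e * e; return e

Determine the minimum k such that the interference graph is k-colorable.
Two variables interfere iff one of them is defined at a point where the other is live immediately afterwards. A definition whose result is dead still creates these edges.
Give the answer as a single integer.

Block summaries:
  n0: def={a,z} ue=∅
  n1: def={e,j} ue=∅
  n2: def={j} ue={j,z}
  n3: def={j,n} ue=∅
  n4: def={n} ue={j}
  n5: def={a} ue=∅
  n6: def={a} ue=∅
  n7: def={z} ue=∅
  n8: def={e,n} ue={e}

Liveness:
  n0: in=∅ out={z}
  n1: in={z} out={e,j,z}
  n2: in={e,j,z} out={e}
  n3: in={e} out={e}
  n4: in={e,j,z} out={e,z}
  n5: in={e} out={e}
  n6: in={e} out={e}
  n7: in={e} out={e}
  n8: in={e} out=∅

Interfere edges:
  a — {e,z}
  e — {a,j,n,z}
  j — {e,z}
  n — {e,z}
  z — {a,e,j,n}

Colouring:
  {a,e,z} pairwise interfere (3-clique) ⇒ χ ≥ 3
  3-colouring: r0={e}  r1={z}  r2={a,j,n}
  χ = 3

Answer: 3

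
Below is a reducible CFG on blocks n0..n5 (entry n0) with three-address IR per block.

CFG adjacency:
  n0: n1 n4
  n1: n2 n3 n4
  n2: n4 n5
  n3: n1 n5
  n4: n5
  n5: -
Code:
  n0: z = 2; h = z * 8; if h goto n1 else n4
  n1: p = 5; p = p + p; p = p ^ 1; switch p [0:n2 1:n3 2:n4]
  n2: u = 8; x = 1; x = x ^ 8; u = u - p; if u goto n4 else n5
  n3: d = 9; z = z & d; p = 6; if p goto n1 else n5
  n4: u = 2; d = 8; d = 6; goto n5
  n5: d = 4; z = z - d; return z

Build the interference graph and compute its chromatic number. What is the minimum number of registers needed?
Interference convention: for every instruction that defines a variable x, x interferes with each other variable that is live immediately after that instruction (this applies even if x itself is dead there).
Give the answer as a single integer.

def/use:
  n0 def {h,z} use ∅
  n1 def {p} use ∅
  n2 def {u,x} use {p}
  n3 def {d,p,z} use {z}
  n4 def {d,u} use ∅
  n5 def {d,z} use {z}

Backward fixpoint:
  n0 li=∅ lo={z}
  n1 li={z} lo={p,z}
  n2 li={p,z} lo={z}
  n3 li={z} lo={z}
  n4 li={z} lo={z}
  n5 li={z} lo=∅

Conflict graph:
  d: {z}
  h: {z}
  p: {u,x,z}
  u: {p,x,z}
  x: {p,u,z}
  z: {d,h,p,u,x}

Chromatic number:
  lower bound: {p,u,x,z} mutually conflict ⇒ χ ≥ 4
  4-colouring: r0={z}  r1={d,h,p}  r2={u}  r3={x}
  χ = 4

Answer: 4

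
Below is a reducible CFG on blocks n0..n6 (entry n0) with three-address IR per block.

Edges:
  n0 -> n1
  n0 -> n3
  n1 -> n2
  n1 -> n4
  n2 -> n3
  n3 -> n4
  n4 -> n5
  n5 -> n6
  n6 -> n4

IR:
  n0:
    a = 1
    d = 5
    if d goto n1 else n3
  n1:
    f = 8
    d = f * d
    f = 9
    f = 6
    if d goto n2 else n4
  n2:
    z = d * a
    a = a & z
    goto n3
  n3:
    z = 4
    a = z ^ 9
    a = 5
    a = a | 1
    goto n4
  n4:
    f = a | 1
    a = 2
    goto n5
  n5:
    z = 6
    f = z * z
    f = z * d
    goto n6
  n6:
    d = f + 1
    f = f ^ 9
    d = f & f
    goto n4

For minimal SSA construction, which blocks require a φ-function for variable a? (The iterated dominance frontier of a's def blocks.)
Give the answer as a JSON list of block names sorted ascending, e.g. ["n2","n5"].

Answer: ["n3", "n4"]

Working:
idom tree: n1←n0 n2←n1 n3←n0 n4←n0 n5←n4 n6←n5
Dom at joins:
  n3: preds {n0,n2}: {n0} ∩ {n0,n1,n2} = {n0}; idom=n0
  n4: preds {n1,n3,n6}: {n0,n1} ∩ {n0,n3} ∩ {n0,n4,n5,n6} = {n0}; idom=n0

Frontier:
  join n3 pred n0: · stop@n0
  join n3 pred n2: n2→n1 stop@n0
  join n4 pred n1: n1 stop@n0
  join n4 pred n3: n3 stop@n0
  join n4 pred n6: n6→n5→n4 stop@n0
  n0 → ∅
  n1 → {n3,n4}
  n2 → {n3}
  n3 → {n4}
  n4 → {n4}
  n5 → {n4}
  n6 → {n4}

φ for a: defs {n0,n2,n3,n4}
  DF⁺ = {n3,n4}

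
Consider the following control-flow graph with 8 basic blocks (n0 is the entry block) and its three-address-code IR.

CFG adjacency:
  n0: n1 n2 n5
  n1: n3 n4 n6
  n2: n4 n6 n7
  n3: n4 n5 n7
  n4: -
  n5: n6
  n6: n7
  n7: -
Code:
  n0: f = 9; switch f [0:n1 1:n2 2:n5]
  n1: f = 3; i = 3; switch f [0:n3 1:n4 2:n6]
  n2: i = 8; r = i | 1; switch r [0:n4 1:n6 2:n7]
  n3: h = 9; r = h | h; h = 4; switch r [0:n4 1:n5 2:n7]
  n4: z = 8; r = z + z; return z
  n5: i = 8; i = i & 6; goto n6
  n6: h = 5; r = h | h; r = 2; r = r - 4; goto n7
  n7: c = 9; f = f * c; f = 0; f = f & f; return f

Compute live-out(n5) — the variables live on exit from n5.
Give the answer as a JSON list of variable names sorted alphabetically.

Block summaries:
  n0: {f} / ∅
  n1: {f,i} / ∅
  n2: {i,r} / ∅
  n3: {h,r} / ∅
  n4: {r,z} / ∅
  n5: {i} / ∅
  n6: {h,r} / ∅
  n7: {c,f} / {f}

Backward fixpoint:
  n0 li=∅ lo={f}
  n1 li=∅ lo={f}
  n2 li={f} lo={f}
  n3 li={f} lo={f}
  n4 li=∅ lo=∅
  n5 li={f} lo={f}
  n6 li={f} lo={f}
  n7 li={f} lo=∅

live-out(n5) = ["f"]

Answer: ["f"]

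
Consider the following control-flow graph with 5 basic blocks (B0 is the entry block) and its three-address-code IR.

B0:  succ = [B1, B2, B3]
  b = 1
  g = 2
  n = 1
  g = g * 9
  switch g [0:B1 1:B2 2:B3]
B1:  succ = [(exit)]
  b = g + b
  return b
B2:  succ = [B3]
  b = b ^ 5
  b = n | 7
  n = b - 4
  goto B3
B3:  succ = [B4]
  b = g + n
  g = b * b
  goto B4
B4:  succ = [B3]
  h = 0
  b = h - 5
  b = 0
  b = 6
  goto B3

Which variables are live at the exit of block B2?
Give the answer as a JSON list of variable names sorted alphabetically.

def/use:
  B0: def={b,g,n} ue=∅
  B1: def={b} ue={b,g}
  B2: def={b,n} ue={b,n}
  B3: def={b,g} ue={g,n}
  B4: def={b,h} ue=∅

Live sets:
  B0 li=∅ lo={b,g,n}
  B1 li={b,g} lo=∅
  B2 li={b,g,n} lo={g,n}
  B3 li={g,n} lo={g,n}
  B4 li={g,n} lo={g,n}

live-out(B2) = ["g", "n"]

Answer: ["g", "n"]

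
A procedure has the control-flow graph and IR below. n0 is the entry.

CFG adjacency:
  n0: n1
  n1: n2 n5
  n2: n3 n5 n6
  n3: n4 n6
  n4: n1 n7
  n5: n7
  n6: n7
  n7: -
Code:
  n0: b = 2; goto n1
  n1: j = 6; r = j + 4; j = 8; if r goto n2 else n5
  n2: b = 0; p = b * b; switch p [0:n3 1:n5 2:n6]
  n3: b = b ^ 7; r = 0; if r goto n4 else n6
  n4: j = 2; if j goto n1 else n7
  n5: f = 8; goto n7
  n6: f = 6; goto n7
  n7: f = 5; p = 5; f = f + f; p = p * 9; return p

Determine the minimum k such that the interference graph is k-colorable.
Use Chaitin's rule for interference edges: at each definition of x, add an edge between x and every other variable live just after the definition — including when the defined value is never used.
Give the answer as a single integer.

Answer: 2

Working:
Block summaries:
  n0: {b} / ∅
  n1: {j,r} / ∅
  n2: {b,p} / ∅
  n3: {b,r} / {b}
  n4: {j} / ∅
  n5: {f} / ∅
  n6: {f} / ∅
  n7: {f,p} / ∅

Backward fixpoint:
  live n0: ∅→∅
  live n1: ∅→∅
  live n2: ∅→{b}
  live n3: {b}→∅
  live n4: ∅→∅
  live n5: ∅→∅
  live n6: ∅→∅
  live n7: ∅→∅

Conflict graph:
  b: {p}
  f: {p}
  j: {r}
  p: {b,f}
  r: {j}

Registers:
  clique {b,p} ⇒ need ≥ 2
  assign b→R1 f→R1 j→R0 p→R0 r→R1 — no edge inside a register ⇒ χ ≤ 2
  χ = 2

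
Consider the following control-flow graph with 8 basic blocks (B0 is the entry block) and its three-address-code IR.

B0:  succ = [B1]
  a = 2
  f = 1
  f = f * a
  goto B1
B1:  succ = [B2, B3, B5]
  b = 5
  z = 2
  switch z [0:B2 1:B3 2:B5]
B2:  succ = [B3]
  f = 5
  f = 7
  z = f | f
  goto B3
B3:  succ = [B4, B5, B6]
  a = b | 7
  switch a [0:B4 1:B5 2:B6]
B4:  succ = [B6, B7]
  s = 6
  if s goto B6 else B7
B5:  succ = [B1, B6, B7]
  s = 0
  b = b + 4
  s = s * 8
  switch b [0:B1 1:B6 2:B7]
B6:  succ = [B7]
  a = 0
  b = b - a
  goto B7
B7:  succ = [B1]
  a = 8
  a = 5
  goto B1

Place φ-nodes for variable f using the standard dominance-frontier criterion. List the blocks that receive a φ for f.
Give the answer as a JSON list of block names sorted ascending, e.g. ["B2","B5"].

Answer: ["B1", "B3", "B5", "B6", "B7"]

Derivation:
idom tree: B1←B0 B2←B1 B3←B1 B4←B3 B5←B1 B6←B1 B7←B1
Dom at joins:
  B1: preds {B0,B5,B7}: {B0} ∩ {B0,B1,B5} ∩ {B0,B1,B7} = {B0}; idom=B0
  B3: preds {B1,B2}: {B0,B1} ∩ {B0,B1,B2} = {B0,B1}; idom=B1
  B5: preds {B1,B3}: {B0,B1} ∩ {B0,B1,B3} = {B0,B1}; idom=B1
  B6: preds {B3,B4,B5}: {B0,B1,B3} ∩ {B0,B1,B3,B4} ∩ {B0,B1,B5} = {B0,B1}; idom=B1
  B7: preds {B4,B5,B6}: {B0,B1,B3,B4} ∩ {B0,B1,B5} ∩ {B0,B1,B6} = {B0,B1}; idom=B1

Frontier:
  B1←B0: walk · to B0
  B1←B5: walk B5→B1 to B0
  B1←B7: walk B7→B1 to B0
  B3←B1: walk · to B1
  B3←B2: walk B2 to B1
  B5←B1: walk · to B1
  B5←B3: walk B3 to B1
  B6←B3: walk B3 to B1
  B6←B4: walk B4→B3 to B1
  B6←B5: walk B5 to B1
  B7←B4: walk B4→B3 to B1
  B7←B5: walk B5 to B1
  B7←B6: walk B6 to B1
  B0: DF=∅
  B1: DF={B1}
  B2: DF={B3}
  B3: DF={B5,B6,B7}
  B4: DF={B6,B7}
  B5: DF={B1,B6,B7}
  B6: DF={B7}
  B7: DF={B1}

φ for f: defs {B0,B2}
  DF⁺ = {B1,B3,B5,B6,B7}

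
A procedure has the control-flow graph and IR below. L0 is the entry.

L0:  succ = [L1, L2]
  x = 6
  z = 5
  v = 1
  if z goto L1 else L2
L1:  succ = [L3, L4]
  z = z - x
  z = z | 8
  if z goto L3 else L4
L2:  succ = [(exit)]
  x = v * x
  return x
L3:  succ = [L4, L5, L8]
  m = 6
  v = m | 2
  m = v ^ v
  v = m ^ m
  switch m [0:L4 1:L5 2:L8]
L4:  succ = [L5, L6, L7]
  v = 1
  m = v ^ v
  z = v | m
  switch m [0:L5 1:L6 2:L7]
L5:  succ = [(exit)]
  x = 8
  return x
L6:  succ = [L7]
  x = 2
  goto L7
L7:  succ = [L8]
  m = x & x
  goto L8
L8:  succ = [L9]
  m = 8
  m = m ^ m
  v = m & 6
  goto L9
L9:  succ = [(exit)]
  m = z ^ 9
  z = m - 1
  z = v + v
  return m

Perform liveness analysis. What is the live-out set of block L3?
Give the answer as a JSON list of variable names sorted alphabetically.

Answer: ["x", "z"]

Analysis:
Per-block:
  L0: def={v,x,z} ue=∅
  L1: def={z} ue={x,z}
  L2: def={x} ue={v,x}
  L3: def={m,v} ue=∅
  L4: def={m,v,z} ue=∅
  L5: def={x} ue=∅
  L6: def={x} ue=∅
  L7: def={m} ue={x}
  L8: def={m,v} ue=∅
  L9: def={m,z} ue={v,z}

Backward fixpoint:
  live L0: ∅→{v,x,z}
  live L1: {x,z}→{x,z}
  live L2: {v,x}→∅
  live L3: {x,z}→{x,z}
  live L4: {x}→{x,z}
  live L5: ∅→∅
  live L6: {z}→{x,z}
  live L7: {x,z}→{z}
  live L8: {z}→{v,z}
  live L9: {v,z}→∅

live-out(L3) = ["x", "z"]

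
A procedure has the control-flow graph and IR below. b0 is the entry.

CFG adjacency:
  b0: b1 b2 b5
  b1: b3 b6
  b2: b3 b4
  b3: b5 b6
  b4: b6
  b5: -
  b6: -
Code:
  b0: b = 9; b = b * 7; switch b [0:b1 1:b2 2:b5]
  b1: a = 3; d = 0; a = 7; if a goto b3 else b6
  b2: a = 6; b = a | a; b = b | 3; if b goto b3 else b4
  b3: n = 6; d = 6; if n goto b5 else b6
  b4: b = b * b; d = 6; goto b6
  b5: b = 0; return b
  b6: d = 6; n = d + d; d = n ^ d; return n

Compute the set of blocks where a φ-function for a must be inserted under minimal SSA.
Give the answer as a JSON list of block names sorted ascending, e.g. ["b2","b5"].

Answer: ["b3", "b5", "b6"]

Derivation:
idom tree: b1←b0 b2←b0 b3←b0 b4←b2 b5←b0 b6←b0
Dom at joins:
  b3: preds {b1,b2}: {b0,b1} ∩ {b0,b2} = {b0}; idom=b0
  b5: preds {b0,b3}: {b0} ∩ {b0,b3} = {b0}; idom=b0
  b6: preds {b1,b3,b4}: {b0,b1} ∩ {b0,b3} ∩ {b0,b2,b4} = {b0}; idom=b0

Frontier:
  join b3 pred b1: b1 stop@b0
  join b3 pred b2: b2 stop@b0
  join b5 pred b0: · stop@b0
  join b5 pred b3: b3 stop@b0
  join b6 pred b1: b1 stop@b0
  join b6 pred b3: b3 stop@b0
  join b6 pred b4: b4→b2 stop@b0
  DF(b0)=∅
  DF(b1)={b3,b6}
  DF(b2)={b3,b6}
  DF(b3)={b5,b6}
  DF(b4)={b6}
  DF(b5)=∅
  DF(b6)=∅

φ for a: defs {b1,b2}
  DF⁺ = {b3,b5,b6}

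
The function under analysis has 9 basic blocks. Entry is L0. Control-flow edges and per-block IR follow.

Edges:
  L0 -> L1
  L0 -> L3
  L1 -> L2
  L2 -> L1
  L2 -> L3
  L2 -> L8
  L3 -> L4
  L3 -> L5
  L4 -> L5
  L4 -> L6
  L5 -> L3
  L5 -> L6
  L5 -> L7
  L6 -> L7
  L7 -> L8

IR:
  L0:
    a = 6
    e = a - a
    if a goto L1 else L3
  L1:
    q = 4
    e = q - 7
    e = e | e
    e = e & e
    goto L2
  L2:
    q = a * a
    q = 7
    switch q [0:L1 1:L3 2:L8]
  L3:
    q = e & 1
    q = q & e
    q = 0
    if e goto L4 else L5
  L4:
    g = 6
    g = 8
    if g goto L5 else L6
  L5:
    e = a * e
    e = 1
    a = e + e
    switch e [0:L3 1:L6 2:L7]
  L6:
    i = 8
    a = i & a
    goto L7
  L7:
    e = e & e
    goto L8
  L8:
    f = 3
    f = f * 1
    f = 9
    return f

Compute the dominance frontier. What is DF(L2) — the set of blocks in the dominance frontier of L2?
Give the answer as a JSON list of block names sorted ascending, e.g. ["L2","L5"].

Answer: ["L1", "L3", "L8"]

Working:
idom tree: L1←L0 L2←L1 L3←L0 L4←L3 L5←L3 L6←L3 L7←L3 L8←L0
Join-block Dom:
  L1: preds {L0,L2}: {L0} ∩ {L0,L1,L2} = {L0}; idom=L0
  L3: preds {L0,L2,L5}: {L0} ∩ {L0,L1,L2} ∩ {L0,L3,L5} = {L0}; idom=L0
  L5: preds {L3,L4}: {L0,L3} ∩ {L0,L3,L4} = {L0,L3}; idom=L3
  L6: preds {L4,L5}: {L0,L3,L4} ∩ {L0,L3,L5} = {L0,L3}; idom=L3
  L7: preds {L5,L6}: {L0,L3,L5} ∩ {L0,L3,L6} = {L0,L3}; idom=L3
  L8: preds {L2,L7}: {L0,L1,L2} ∩ {L0,L3,L7} = {L0}; idom=L0

DF walk-up:
  L1←L0: walk · to L0
  L1←L2: walk L2→L1 to L0
  L3←L0: walk · to L0
  L3←L2: walk L2→L1 to L0
  L3←L5: walk L5→L3 to L0
  L5←L3: walk · to L3
  L5←L4: walk L4 to L3
  L6←L4: walk L4 to L3
  L6←L5: walk L5 to L3
  L7←L5: walk L5 to L3
  L7←L6: walk L6 to L3
  L8←L2: walk L2→L1 to L0
  L8←L7: walk L7→L3 to L0
  DF(L0)=∅
  DF(L1)={L1,L3,L8}
  DF(L2)={L1,L3,L8}
  DF(L3)={L3,L8}
  DF(L4)={L5,L6}
  DF(L5)={L3,L6,L7}
  DF(L6)={L7}
  DF(L7)={L8}
  DF(L8)=∅

DF(L2) = ["L1", "L3", "L8"]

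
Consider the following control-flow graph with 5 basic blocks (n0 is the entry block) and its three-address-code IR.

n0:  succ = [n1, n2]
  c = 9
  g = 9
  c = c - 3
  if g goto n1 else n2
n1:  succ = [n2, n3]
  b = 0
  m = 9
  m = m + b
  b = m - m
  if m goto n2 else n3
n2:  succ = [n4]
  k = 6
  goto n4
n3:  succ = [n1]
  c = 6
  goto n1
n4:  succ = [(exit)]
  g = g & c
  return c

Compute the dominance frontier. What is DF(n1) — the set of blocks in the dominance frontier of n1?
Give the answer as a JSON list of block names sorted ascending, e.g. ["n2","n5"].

Answer: ["n1", "n2"]

Analysis:
idom tree: n1←n0 n2←n0 n3←n1 n4←n2
Join-block Dom:
  n1: preds {n0,n3}: {n0} ∩ {n0,n1,n3} = {n0}; idom=n0
  n2: preds {n0,n1}: {n0} ∩ {n0,n1} = {n0}; idom=n0

Frontier:
  join n1 pred n0: · stop@n0
  join n1 pred n3: n3→n1 stop@n0
  join n2 pred n0: · stop@n0
  join n2 pred n1: n1 stop@n0
  n0: DF=∅
  n1: DF={n1,n2}
  n2: DF=∅
  n3: DF={n1}
  n4: DF=∅

DF(n1) = ["n1", "n2"]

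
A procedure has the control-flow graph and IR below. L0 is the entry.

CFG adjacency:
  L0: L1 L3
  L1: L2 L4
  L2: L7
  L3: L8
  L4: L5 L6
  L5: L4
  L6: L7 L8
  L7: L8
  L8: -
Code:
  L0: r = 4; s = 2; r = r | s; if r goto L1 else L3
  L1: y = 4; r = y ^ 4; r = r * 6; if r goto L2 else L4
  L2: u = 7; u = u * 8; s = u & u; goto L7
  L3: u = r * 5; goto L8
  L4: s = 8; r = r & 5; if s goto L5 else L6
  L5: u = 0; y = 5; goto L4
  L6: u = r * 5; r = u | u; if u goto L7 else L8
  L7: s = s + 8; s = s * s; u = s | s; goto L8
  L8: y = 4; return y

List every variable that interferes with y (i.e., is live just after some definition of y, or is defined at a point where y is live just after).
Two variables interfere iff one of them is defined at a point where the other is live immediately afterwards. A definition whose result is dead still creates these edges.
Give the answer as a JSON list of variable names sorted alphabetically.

Block summaries:
  L0: def={r,s} ue=∅
  L1: def={r,y} ue=∅
  L2: def={s,u} ue=∅
  L3: def={u} ue={r}
  L4: def={r,s} ue={r}
  L5: def={u,y} ue=∅
  L6: def={r,u} ue={r}
  L7: def={s,u} ue={s}
  L8: def={y} ue=∅

Backward fixpoint:
  L0 li=∅ lo={r}
  L1 li=∅ lo={r}
  L2 li=∅ lo={s}
  L3 li={r} lo=∅
  L4 li={r} lo={r,s}
  L5 li={r} lo={r}
  L6 li={r,s} lo={s}
  L7 li={s} lo=∅
  L8 li=∅ lo=∅

Interfere edges:
  r — {s,u,y}
  s — {r,u}
  u — {r,s}
  y — {r}

N(y) = ["r"]

Answer: ["r"]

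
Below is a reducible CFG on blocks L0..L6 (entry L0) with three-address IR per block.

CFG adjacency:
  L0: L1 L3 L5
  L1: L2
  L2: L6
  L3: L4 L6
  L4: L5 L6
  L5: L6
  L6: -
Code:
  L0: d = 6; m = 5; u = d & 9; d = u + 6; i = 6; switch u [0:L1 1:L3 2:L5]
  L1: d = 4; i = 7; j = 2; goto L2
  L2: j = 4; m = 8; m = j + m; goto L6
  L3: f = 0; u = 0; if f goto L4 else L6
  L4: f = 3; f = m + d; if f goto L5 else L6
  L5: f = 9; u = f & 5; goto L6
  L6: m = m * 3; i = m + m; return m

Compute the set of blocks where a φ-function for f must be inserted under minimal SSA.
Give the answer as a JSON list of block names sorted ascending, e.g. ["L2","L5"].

idom tree: L1←L0 L2←L1 L3←L0 L4←L3 L5←L0 L6←L0
Dom∩ at merges:
  L5: preds {L0,L4}: {L0} ∩ {L0,L3,L4} = {L0}; idom=L0
  L6: preds {L2,L3,L4,L5}: {L0,L1,L2} ∩ {L0,L3} ∩ {L0,L3,L4} ∩ {L0,L5} = {L0}; idom=L0

DF walk-up:
  L5←L0: walk · to L0
  L5←L4: walk L4→L3 to L0
  L6←L2: walk L2→L1 to L0
  L6←L3: walk L3 to L0
  L6←L4: walk L4→L3 to L0
  L6←L5: walk L5 to L0
  L0: DF=∅
  L1: DF={L6}
  L2: DF={L6}
  L3: DF={L5,L6}
  L4: DF={L5,L6}
  L5: DF={L6}
  L6: DF=∅

φ for f: defs {L3,L4,L5}
  DF⁺ = {L5,L6}

Answer: ["L5", "L6"]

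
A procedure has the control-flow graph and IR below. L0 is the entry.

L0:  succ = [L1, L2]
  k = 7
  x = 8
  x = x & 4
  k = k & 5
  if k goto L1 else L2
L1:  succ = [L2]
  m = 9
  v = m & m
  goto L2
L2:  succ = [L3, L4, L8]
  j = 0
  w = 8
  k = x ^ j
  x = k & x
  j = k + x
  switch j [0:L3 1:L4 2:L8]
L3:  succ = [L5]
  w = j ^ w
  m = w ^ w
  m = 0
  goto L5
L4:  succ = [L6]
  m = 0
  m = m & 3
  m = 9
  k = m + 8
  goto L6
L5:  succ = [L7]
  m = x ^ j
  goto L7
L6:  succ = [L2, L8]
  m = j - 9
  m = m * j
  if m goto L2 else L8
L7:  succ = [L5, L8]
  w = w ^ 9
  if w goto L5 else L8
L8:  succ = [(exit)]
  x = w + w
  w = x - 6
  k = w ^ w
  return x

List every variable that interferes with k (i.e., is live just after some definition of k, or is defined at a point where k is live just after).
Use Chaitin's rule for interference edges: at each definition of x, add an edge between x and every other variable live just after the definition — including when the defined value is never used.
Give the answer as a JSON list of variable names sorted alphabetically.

Per-block:
  L0: def={k,x} ue=∅
  L1: def={m,v} ue=∅
  L2: def={j,k,w,x} ue={x}
  L3: def={m,w} ue={j,w}
  L4: def={k,m} ue=∅
  L5: def={m} ue={j,x}
  L6: def={m} ue={j}
  L7: def={w} ue={w}
  L8: def={k,w,x} ue={w}

Backward fixpoint:
  L0 li=∅ lo={x}
  L1 li={x} lo={x}
  L2 li={x} lo={j,w,x}
  L3 li={j,w,x} lo={j,w,x}
  L4 li={j,w,x} lo={j,w,x}
  L5 li={j,w,x} lo={j,w,x}
  L6 li={j,w,x} lo={w,x}
  L7 li={j,w,x} lo={j,w,x}
  L8 li={w} lo=∅

Interference:
  j: {k,m,w,x}
  k: {j,w,x}
  m: {j,w,x}
  v: {x}
  w: {j,k,m,x}
  x: {j,k,m,v,w}

N(k) = ["j", "w", "x"]

Answer: ["j", "w", "x"]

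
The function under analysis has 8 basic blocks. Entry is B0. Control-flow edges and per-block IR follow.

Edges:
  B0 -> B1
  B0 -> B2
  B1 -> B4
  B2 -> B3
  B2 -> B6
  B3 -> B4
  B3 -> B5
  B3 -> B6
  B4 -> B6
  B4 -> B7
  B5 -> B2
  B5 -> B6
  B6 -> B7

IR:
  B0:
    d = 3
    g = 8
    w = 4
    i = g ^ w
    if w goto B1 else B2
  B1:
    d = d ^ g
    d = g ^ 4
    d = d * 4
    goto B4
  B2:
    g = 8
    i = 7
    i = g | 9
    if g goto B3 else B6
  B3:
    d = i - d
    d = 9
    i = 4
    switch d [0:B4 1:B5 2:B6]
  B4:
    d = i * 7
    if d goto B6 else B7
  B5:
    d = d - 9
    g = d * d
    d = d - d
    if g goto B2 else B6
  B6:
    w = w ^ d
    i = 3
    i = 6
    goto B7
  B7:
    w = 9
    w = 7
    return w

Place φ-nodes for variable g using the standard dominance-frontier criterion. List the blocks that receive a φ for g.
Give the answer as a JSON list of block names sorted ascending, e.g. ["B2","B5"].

Answer: ["B2", "B4", "B6", "B7"]

Working:
idom tree: B1←B0 B2←B0 B3←B2 B4←B0 B5←B3 B6←B0 B7←B0
Dom at joins:
  B2: preds {B0,B5}: {B0} ∩ {B0,B2,B3,B5} = {B0}; idom=B0
  B4: preds {B1,B3}: {B0,B1} ∩ {B0,B2,B3} = {B0}; idom=B0
  B6: preds {B2,B3,B4,B5}: {B0,B2} ∩ {B0,B2,B3} ∩ {B0,B4} ∩ {B0,B2,B3,B5} = {B0}; idom=B0
  B7: preds {B4,B6}: {B0,B4} ∩ {B0,B6} = {B0}; idom=B0

DF derivation:
  B2←B0: walk · to B0
  B2←B5: walk B5→B3→B2 to B0
  B4←B1: walk B1 to B0
  B4←B3: walk B3→B2 to B0
  B6←B2: walk B2 to B0
  B6←B3: walk B3→B2 to B0
  B6←B4: walk B4 to B0
  B6←B5: walk B5→B3→B2 to B0
  B7←B4: walk B4 to B0
  B7←B6: walk B6 to B0
  DF(B0)=∅
  DF(B1)={B4}
  DF(B2)={B2,B4,B6}
  DF(B3)={B2,B4,B6}
  DF(B4)={B6,B7}
  DF(B5)={B2,B6}
  DF(B6)={B7}
  DF(B7)=∅

φ for g: defs {B0,B2,B5}
  DF⁺ = {B2,B4,B6,B7}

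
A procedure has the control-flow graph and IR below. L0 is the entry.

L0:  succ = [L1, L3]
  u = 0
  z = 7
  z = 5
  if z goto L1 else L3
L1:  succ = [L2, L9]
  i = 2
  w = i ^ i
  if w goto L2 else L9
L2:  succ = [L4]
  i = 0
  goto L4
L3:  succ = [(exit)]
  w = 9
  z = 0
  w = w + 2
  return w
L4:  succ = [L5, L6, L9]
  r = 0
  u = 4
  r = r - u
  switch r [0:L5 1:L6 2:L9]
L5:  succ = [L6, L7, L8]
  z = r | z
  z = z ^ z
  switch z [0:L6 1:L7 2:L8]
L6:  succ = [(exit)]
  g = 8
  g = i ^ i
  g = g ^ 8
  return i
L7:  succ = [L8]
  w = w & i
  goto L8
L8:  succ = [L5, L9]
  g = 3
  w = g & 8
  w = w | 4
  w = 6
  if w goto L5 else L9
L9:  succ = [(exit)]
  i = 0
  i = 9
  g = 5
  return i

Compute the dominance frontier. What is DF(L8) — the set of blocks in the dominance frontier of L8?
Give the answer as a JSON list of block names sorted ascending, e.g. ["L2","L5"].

idom tree: L1←L0 L2←L1 L3←L0 L4←L2 L5←L4 L6←L4 L7←L5 L8←L5 L9←L1
Dom∩ at merges:
  L5: preds {L4,L8}: {L0,L1,L2,L4} ∩ {L0,L1,L2,L4,L5,L8} = {L0,L1,L2,L4}; idom=L4
  L6: preds {L4,L5}: {L0,L1,L2,L4} ∩ {L0,L1,L2,L4,L5} = {L0,L1,L2,L4}; idom=L4
  L8: preds {L5,L7}: {L0,L1,L2,L4,L5} ∩ {L0,L1,L2,L4,L5,L7} = {L0,L1,L2,L4,L5}; idom=L5
  L9: preds {L1,L4,L8}: {L0,L1} ∩ {L0,L1,L2,L4} ∩ {L0,L1,L2,L4,L5,L8} = {L0,L1}; idom=L1

DF walk-up:
  L5←L4: walk · to L4
  L5←L8: walk L8→L5 to L4
  L6←L4: walk · to L4
  L6←L5: walk L5 to L4
  L8←L5: walk · to L5
  L8←L7: walk L7 to L5
  L9←L1: walk · to L1
  L9←L4: walk L4→L2 to L1
  L9←L8: walk L8→L5→L4→L2 to L1
  DF(L0)=∅
  DF(L1)=∅
  DF(L2)={L9}
  DF(L3)=∅
  DF(L4)={L9}
  DF(L5)={L5,L6,L9}
  DF(L6)=∅
  DF(L7)={L8}
  DF(L8)={L5,L9}
  DF(L9)=∅

DF(L8) = ["L5", "L9"]

Answer: ["L5", "L9"]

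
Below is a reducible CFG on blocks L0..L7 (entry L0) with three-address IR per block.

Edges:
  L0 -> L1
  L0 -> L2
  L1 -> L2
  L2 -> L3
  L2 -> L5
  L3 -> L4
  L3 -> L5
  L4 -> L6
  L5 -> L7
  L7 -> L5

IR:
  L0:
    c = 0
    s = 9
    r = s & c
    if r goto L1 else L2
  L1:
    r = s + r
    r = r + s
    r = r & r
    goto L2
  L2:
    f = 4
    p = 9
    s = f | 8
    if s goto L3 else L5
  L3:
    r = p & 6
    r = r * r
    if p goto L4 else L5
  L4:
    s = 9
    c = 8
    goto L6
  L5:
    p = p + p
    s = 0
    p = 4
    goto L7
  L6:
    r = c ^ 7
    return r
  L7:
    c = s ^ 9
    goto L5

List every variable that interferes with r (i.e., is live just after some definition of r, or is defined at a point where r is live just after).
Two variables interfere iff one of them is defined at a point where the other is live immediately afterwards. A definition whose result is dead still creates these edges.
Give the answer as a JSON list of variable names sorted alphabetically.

def/use:
  L0: def={c,r,s} ue=∅
  L1: def={r} ue={r,s}
  L2: def={f,p,s} ue=∅
  L3: def={r} ue={p}
  L4: def={c,s} ue=∅
  L5: def={p,s} ue={p}
  L6: def={r} ue={c}
  L7: def={c} ue={s}

Backward fixpoint:
  L0: in=∅ out={r,s}
  L1: in={r,s} out=∅
  L2: in=∅ out={p}
  L3: in={p} out={p}
  L4: in=∅ out={c}
  L5: in={p} out={p,s}
  L6: in={c} out=∅
  L7: in={p,s} out={p}

Interference:
  c: {p,s}
  f: {p}
  p: {c,f,r,s}
  r: {p,s}
  s: {c,p,r}

N(r) = ["p", "s"]

Answer: ["p", "s"]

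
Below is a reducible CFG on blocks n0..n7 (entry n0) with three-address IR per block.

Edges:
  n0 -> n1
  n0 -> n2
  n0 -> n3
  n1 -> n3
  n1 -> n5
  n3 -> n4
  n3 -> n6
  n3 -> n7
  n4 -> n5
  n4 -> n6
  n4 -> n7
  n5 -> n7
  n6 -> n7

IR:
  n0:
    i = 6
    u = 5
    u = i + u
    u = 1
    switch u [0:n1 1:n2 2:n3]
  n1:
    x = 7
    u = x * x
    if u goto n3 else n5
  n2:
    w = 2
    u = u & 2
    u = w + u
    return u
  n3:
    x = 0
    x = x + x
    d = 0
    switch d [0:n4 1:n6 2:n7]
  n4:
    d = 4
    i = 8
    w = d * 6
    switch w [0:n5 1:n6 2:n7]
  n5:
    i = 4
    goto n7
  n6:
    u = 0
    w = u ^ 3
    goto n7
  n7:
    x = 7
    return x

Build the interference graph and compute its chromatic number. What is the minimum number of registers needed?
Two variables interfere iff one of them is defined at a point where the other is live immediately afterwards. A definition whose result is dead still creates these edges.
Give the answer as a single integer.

Answer: 2

Derivation:
def/use:
  n0 def {i,u} use ∅
  n1 def {u,x} use ∅
  n2 def {u,w} use {u}
  n3 def {d,x} use ∅
  n4 def {d,i,w} use ∅
  n5 def {i} use ∅
  n6 def {u,w} use ∅
  n7 def {x} use ∅

Liveness:
  n0: in=∅ out={u}
  n1: in=∅ out=∅
  n2: in={u} out=∅
  n3: in=∅ out=∅
  n4: in=∅ out=∅
  n5: in=∅ out=∅
  n6: in=∅ out=∅
  n7: in=∅ out=∅

Interfere edges:
  d — {i}
  i — {d,u}
  u — {i,w}
  w — {u}
  x — ∅

Registers:
  {d,i} pairwise interfere (2-clique) ⇒ χ ≥ 2
  assign d→r1 i→r0 u→r1 w→r0 x→r0 — no edge inside a register ⇒ χ ≤ 2
  χ = 2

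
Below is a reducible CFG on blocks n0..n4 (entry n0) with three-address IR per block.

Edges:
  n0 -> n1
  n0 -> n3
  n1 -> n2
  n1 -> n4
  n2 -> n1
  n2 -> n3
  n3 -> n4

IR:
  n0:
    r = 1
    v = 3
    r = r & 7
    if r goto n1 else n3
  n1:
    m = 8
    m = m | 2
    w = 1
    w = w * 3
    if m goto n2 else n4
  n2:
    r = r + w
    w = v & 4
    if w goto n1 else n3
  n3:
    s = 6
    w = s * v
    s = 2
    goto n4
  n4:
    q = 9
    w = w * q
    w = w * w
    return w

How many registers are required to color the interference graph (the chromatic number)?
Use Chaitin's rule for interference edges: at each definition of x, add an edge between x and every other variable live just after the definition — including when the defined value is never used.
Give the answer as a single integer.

Answer: 4

Analysis:
Block summaries:
  n0 def {r,v} use ∅
  n1 def {m,w} use ∅
  n2 def {r,w} use {r,v,w}
  n3 def {s,w} use {v}
  n4 def {q,w} use {w}

Liveness:
  n0 li=∅ lo={r,v}
  n1 li={r,v} lo={r,v,w}
  n2 li={r,v,w} lo={r,v}
  n3 li={v} lo={w}
  n4 li={w} lo=∅

Conflict graph:
  m — {r,v,w}
  q — {w}
  r — {m,v,w}
  s — {v,w}
  v — {m,r,s,w}
  w — {m,q,r,s,v}

Chromatic number:
  {m,r,v,w} pairwise interfere (4-clique) ⇒ χ ≥ 4
  4-colouring: R0={w}  R1={q,v}  R2={m,s}  R3={r}
  χ = 4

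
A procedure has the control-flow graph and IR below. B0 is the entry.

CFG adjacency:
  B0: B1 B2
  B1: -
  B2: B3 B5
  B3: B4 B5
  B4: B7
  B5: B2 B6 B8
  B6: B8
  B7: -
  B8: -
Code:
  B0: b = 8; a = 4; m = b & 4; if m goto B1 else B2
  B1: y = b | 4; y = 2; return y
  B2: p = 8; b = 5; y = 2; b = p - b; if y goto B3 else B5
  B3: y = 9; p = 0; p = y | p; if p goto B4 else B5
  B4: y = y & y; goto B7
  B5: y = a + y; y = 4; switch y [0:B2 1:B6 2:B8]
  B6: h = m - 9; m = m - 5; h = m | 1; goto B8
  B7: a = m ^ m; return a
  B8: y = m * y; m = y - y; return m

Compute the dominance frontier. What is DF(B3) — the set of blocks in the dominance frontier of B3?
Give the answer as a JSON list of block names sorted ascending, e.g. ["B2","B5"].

Answer: ["B5"]

Derivation:
idom tree: B1←B0 B2←B0 B3←B2 B4←B3 B5←B2 B6←B5 B7←B4 B8←B5
Dom at joins:
  B2: preds {B0,B5}: {B0} ∩ {B0,B2,B5} = {B0}; idom=B0
  B5: preds {B2,B3}: {B0,B2} ∩ {B0,B2,B3} = {B0,B2}; idom=B2
  B8: preds {B5,B6}: {B0,B2,B5} ∩ {B0,B2,B5,B6} = {B0,B2,B5}; idom=B5

DF walk-up:
  join B2 pred B0: · stop@B0
  join B2 pred B5: B5→B2 stop@B0
  join B5 pred B2: · stop@B2
  join B5 pred B3: B3 stop@B2
  join B8 pred B5: · stop@B5
  join B8 pred B6: B6 stop@B5
  B0 → ∅
  B1 → ∅
  B2 → {B2}
  B3 → {B5}
  B4 → ∅
  B5 → {B2}
  B6 → {B8}
  B7 → ∅
  B8 → ∅

DF(B3) = ["B5"]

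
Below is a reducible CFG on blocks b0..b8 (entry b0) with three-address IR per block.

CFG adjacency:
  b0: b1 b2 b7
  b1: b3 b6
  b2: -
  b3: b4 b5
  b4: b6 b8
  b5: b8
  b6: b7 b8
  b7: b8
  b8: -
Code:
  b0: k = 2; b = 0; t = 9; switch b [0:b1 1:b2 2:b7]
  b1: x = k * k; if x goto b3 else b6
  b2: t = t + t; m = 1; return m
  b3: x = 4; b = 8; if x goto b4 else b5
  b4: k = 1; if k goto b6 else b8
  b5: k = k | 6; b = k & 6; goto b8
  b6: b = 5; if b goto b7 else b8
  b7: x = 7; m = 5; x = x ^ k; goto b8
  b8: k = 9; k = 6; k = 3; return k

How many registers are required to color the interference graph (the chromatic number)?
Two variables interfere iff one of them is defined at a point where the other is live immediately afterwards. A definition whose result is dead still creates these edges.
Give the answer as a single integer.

def/use:
  b0: {b,k,t} / ∅
  b1: {x} / {k}
  b2: {m,t} / {t}
  b3: {b,x} / ∅
  b4: {k} / ∅
  b5: {b,k} / {k}
  b6: {b} / ∅
  b7: {m,x} / {k}
  b8: {k} / ∅

Backward fixpoint:
  live b0: ∅→{k,t}
  live b1: {k}→{k}
  live b2: {t}→∅
  live b3: {k}→{k}
  live b4: ∅→{k}
  live b5: {k}→∅
  live b6: {k}→{k}
  live b7: {k}→∅
  live b8: ∅→∅

Conflict graph:
  b: {k,t,x}
  k: {b,m,t,x}
  m: {k,x}
  t: {b,k}
  x: {b,k,m}

Chromatic number:
  {b,k,t} pairwise interfere (3-clique) ⇒ χ ≥ 3
  3-colouring: r0={k}  r1={b,m}  r2={t,x}
  χ = 3

Answer: 3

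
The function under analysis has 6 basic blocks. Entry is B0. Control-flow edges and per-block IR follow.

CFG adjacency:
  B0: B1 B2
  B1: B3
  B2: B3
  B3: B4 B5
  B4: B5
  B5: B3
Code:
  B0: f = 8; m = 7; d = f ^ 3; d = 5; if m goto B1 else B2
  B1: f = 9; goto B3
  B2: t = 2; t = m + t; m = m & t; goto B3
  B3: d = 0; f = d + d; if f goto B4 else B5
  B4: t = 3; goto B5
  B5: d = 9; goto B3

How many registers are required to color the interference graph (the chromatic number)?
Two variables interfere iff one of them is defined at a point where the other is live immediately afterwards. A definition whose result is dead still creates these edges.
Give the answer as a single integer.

def/use:
  B0: {d,f,m} / ∅
  B1: {f} / ∅
  B2: {m,t} / {m}
  B3: {d,f} / ∅
  B4: {t} / ∅
  B5: {d} / ∅

Backward fixpoint:
  B0 li=∅ lo={m}
  B1 li=∅ lo=∅
  B2 li={m} lo=∅
  B3 li=∅ lo=∅
  B4 li=∅ lo=∅
  B5 li=∅ lo=∅

Interfere edges:
  d — {m}
  f — {m}
  m — {d,f,t}
  t — {m}

Colouring:
  {d,m} pairwise interfere (2-clique) ⇒ χ ≥ 2
  assign d→r1 f→r1 m→r0 t→r1 — no edge inside a register ⇒ χ ≤ 2
  χ = 2

Answer: 2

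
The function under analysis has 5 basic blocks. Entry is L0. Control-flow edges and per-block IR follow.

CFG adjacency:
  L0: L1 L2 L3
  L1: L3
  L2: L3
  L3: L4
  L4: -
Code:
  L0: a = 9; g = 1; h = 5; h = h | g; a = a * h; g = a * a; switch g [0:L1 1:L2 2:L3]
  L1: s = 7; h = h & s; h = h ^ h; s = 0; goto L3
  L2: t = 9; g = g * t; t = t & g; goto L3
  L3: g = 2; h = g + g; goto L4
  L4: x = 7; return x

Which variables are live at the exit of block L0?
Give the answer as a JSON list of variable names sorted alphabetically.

Answer: ["g", "h"]

Analysis:
Per-block:
  L0: def={a,g,h} ue=∅
  L1: def={h,s} ue={h}
  L2: def={g,t} ue={g}
  L3: def={g,h} ue=∅
  L4: def={x} ue=∅

Backward fixpoint:
  L0 li=∅ lo={g,h}
  L1 li={h} lo=∅
  L2 li={g} lo=∅
  L3 li=∅ lo=∅
  L4 li=∅ lo=∅

live-out(L0) = ["g", "h"]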